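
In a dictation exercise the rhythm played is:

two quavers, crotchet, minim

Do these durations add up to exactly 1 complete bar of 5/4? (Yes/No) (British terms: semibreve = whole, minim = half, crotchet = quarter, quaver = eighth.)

One bar of 5/4 = 10 eighth notes.
Each duration in eighth notes: quaver = 1; quaver = 1; crotchet = 2; minim = 4.
Total: 1 + 1 + 2 + 4 = 8.
8 falls short of 10, so the answer is No.

No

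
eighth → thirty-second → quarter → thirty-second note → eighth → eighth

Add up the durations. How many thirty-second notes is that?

In thirty-second notes: eighth = 4; thirty-second = 1; quarter = 8; thirty-second note = 1; eighth = 4; eighth = 4.
Sum: 4 + 1 + 8 + 1 + 4 + 4 = 22 thirty-second notes.

22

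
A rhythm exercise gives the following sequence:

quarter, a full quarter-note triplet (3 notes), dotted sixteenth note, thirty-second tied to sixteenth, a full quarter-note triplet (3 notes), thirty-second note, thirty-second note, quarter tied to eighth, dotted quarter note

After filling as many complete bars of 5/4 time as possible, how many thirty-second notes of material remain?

32

One bar of 5/4 = 40 thirty-second notes.
In thirty-second notes: quarter = 8; a full quarter-note triplet (3 notes) (three triplet quarters span one half) = 16; dotted sixteenth note = 3; thirty-second tied to sixteenth (thirty-second + sixteenth) = 3; a full quarter-note triplet (3 notes) (three triplet quarters span one half) = 16; thirty-second note = 1; thirty-second note = 1; quarter tied to eighth (quarter + eighth) = 12; dotted quarter note = 12.
Adding: 8 + 16 + 3 + 3 + 16 + 1 + 1 + 12 + 12 = 72.
72 ÷ 40 = 1 complete bar with 32 thirty-second notes remaining.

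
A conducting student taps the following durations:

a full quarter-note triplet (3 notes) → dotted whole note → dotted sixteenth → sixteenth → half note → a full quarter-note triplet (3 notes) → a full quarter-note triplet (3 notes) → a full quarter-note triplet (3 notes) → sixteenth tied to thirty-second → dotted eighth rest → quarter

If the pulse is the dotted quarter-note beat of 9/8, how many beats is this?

12.5

One dotted quarter-note beat = 12 thirty-second notes.
Working in thirty-second notes: a full quarter-note triplet (3 notes) (three triplet quarters span one half) = 16; dotted whole note = 48; dotted sixteenth = 3; sixteenth = 2; half note = 16; a full quarter-note triplet (3 notes) (three triplet quarters span one half) = 16; a full quarter-note triplet (3 notes) (three triplet quarters span one half) = 16; a full quarter-note triplet (3 notes) (three triplet quarters span one half) = 16; sixteenth tied to thirty-second (sixteenth + thirty-second) = 3; dotted eighth rest = 6; quarter = 8.
Sum: 16 + 48 + 3 + 2 + 16 + 16 + 16 + 16 + 3 + 6 + 8 = 150.
150 ÷ 12 = 12.5 beats.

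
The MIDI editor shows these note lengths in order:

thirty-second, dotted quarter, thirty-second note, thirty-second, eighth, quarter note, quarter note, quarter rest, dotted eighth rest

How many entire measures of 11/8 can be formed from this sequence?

1

One bar of 11/8 = 44 thirty-second notes.
Express everything in thirty-second notes: thirty-second = 1; dotted quarter = 12; thirty-second note = 1; thirty-second = 1; eighth = 4; quarter note = 8; quarter note = 8; quarter rest = 8; dotted eighth rest = 6.
Total: 1 + 12 + 1 + 1 + 4 + 8 + 8 + 8 + 6 = 49.
49 ÷ 44 = 1 complete bar with 5 left over.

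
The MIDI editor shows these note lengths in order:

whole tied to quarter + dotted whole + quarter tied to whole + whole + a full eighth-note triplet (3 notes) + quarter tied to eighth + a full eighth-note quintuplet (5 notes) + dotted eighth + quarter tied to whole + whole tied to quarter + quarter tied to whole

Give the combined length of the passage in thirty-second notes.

Each duration in thirty-second notes: whole tied to quarter (whole + quarter) = 40; dotted whole = 48; quarter tied to whole (quarter + whole) = 40; whole = 32; a full eighth-note triplet (3 notes) (three triplet eighths span one quarter) = 8; quarter tied to eighth (quarter + eighth) = 12; a full eighth-note quintuplet (5 notes) (five quintuplet eighths span one half) = 16; dotted eighth = 6; quarter tied to whole (quarter + whole) = 40; whole tied to quarter (whole + quarter) = 40; quarter tied to whole (quarter + whole) = 40.
Sum: 40 + 48 + 40 + 32 + 8 + 12 + 16 + 6 + 40 + 40 + 40 = 322 thirty-second notes.

322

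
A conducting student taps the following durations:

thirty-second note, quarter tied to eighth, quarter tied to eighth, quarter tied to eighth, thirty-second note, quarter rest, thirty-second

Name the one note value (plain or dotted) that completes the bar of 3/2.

thirty-second note

The bar of 3/2 = 48 thirty-second notes.
Working in thirty-second notes: thirty-second note = 1; quarter tied to eighth (quarter + eighth) = 12; quarter tied to eighth (quarter + eighth) = 12; quarter tied to eighth (quarter + eighth) = 12; thirty-second note = 1; quarter rest = 8; thirty-second = 1.
Adding: 1 + 12 + 12 + 12 + 1 + 8 + 1 = 47.
Remaining: 48 − 47 = 1 thirty-second note, which is a thirty-second note.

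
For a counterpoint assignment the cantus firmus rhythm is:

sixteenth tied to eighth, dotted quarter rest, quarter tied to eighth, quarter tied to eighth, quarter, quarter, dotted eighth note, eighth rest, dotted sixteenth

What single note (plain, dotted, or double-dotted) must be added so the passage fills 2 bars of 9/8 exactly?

thirty-second note

2 bars of 9/8 = 72 thirty-second notes.
Express everything in thirty-second notes: sixteenth tied to eighth (sixteenth + eighth) = 6; dotted quarter rest = 12; quarter tied to eighth (quarter + eighth) = 12; quarter tied to eighth (quarter + eighth) = 12; quarter = 8; quarter = 8; dotted eighth note = 6; eighth rest = 4; dotted sixteenth = 3.
Altogether 6 + 12 + 12 + 12 + 8 + 8 + 6 + 4 + 3 = 71.
Remaining: 72 − 71 = 1 thirty-second note, which is a thirty-second note.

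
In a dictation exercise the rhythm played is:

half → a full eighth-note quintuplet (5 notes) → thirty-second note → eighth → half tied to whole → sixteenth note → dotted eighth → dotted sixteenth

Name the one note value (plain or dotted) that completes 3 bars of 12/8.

dotted whole note

3 bars of 12/8 = 144 thirty-second notes.
Each duration in thirty-second notes: half = 16; a full eighth-note quintuplet (5 notes) (five quintuplet eighths span one half) = 16; thirty-second note = 1; eighth = 4; half tied to whole (half + whole) = 48; sixteenth note = 2; dotted eighth = 6; dotted sixteenth = 3.
Total: 16 + 16 + 1 + 4 + 48 + 2 + 6 + 3 = 96.
Remaining: 144 − 96 = 48 thirty-second notes, which is a dotted whole note.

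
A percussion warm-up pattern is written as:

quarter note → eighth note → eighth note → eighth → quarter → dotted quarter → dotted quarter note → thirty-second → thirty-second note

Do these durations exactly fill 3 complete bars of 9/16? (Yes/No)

One bar of 9/16 = 18 thirty-second notes, so 3 bars = 54.
Convert each value to thirty-second notes: quarter note = 8; eighth note = 4; eighth note = 4; eighth = 4; quarter = 8; dotted quarter = 12; dotted quarter note = 12; thirty-second = 1; thirty-second note = 1.
Sum: 8 + 4 + 4 + 4 + 8 + 12 + 12 + 1 + 1 = 54.
54 equals 54, so the answer is Yes.

Yes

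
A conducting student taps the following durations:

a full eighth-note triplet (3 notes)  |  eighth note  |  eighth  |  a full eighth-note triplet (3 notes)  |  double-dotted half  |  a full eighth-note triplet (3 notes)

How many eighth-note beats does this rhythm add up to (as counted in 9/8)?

One eighth-note beat = 2 sixteenth notes.
Express everything in sixteenth notes: a full eighth-note triplet (3 notes) (three triplet eighths span one quarter) = 4; eighth note = 2; eighth = 2; a full eighth-note triplet (3 notes) (three triplet eighths span one quarter) = 4; double-dotted half = 14; a full eighth-note triplet (3 notes) (three triplet eighths span one quarter) = 4.
Total: 4 + 2 + 2 + 4 + 14 + 4 = 30.
30 ÷ 2 = 15 beats.

15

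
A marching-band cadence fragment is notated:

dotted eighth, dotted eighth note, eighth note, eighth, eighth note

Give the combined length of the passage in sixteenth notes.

12

Express everything in sixteenth notes: dotted eighth = 3; dotted eighth note = 3; eighth note = 2; eighth = 2; eighth note = 2.
Sum: 3 + 3 + 2 + 2 + 2 = 12 sixteenth notes.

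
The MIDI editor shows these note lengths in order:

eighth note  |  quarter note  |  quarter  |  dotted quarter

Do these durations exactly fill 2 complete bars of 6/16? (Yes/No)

One bar of 6/16 = 3 eighth notes, so 2 bars = 6.
Express everything in eighth notes: eighth note = 1; quarter note = 2; quarter = 2; dotted quarter = 3.
Altogether 1 + 2 + 2 + 3 = 8.
8 exceeds 6, so the answer is No.

No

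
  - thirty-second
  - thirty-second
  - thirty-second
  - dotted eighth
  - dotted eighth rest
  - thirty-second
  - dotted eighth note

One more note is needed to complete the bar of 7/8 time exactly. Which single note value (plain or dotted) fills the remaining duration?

The bar of 7/8 = 28 thirty-second notes.
In thirty-second notes: thirty-second = 1; thirty-second = 1; thirty-second = 1; dotted eighth = 6; dotted eighth rest = 6; thirty-second = 1; dotted eighth note = 6.
Sum: 1 + 1 + 1 + 6 + 6 + 1 + 6 = 22.
Remaining: 28 − 22 = 6 thirty-second notes, which is a dotted eighth note.

dotted eighth note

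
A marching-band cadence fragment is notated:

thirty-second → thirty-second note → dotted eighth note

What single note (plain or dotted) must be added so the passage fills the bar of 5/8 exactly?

The bar of 5/8 = 20 thirty-second notes.
In thirty-second notes: thirty-second = 1; thirty-second note = 1; dotted eighth note = 6.
Sum: 1 + 1 + 6 = 8.
Remaining: 20 − 8 = 12 thirty-second notes, which is a dotted quarter note.

dotted quarter note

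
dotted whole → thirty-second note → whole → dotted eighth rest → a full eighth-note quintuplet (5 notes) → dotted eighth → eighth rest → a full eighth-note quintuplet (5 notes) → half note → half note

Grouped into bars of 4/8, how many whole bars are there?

One bar of 4/8 = 16 thirty-second notes.
Working in thirty-second notes: dotted whole = 48; thirty-second note = 1; whole = 32; dotted eighth rest = 6; a full eighth-note quintuplet (5 notes) (five quintuplet eighths span one half) = 16; dotted eighth = 6; eighth rest = 4; a full eighth-note quintuplet (5 notes) (five quintuplet eighths span one half) = 16; half note = 16; half note = 16.
Altogether 48 + 1 + 32 + 6 + 16 + 6 + 4 + 16 + 16 + 16 = 161.
161 ÷ 16 = 10 complete bars with 1 left over.

10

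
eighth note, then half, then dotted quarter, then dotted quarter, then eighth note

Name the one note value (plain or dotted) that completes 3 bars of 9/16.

dotted eighth note

3 bars of 9/16 = 27 sixteenth notes.
Convert each value to sixteenth notes: eighth note = 2; half = 8; dotted quarter = 6; dotted quarter = 6; eighth note = 2.
Total: 2 + 8 + 6 + 6 + 2 = 24.
Remaining: 27 − 24 = 3 sixteenth notes, which is a dotted eighth note.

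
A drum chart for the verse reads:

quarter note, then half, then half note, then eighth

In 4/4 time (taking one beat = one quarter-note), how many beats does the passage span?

5.5

One quarter-note beat = 2 eighth notes.
Each duration in eighth notes: quarter note = 2; half = 4; half note = 4; eighth = 1.
Adding: 2 + 4 + 4 + 1 = 11.
11 ÷ 2 = 5.5 beats.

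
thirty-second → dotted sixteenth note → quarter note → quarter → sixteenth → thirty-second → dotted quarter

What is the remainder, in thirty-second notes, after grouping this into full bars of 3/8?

One bar of 3/8 = 12 thirty-second notes.
Convert each value to thirty-second notes: thirty-second = 1; dotted sixteenth note = 3; quarter note = 8; quarter = 8; sixteenth = 2; thirty-second = 1; dotted quarter = 12.
Sum: 1 + 3 + 8 + 8 + 2 + 1 + 12 = 35.
35 ÷ 12 = 2 complete bars with 11 thirty-second notes remaining.

11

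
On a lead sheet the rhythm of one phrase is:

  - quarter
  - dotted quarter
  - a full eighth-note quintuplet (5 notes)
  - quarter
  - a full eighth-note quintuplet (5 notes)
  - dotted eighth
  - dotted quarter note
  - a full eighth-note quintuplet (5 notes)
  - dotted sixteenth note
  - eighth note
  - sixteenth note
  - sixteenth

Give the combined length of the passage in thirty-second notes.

In thirty-second notes: quarter = 8; dotted quarter = 12; a full eighth-note quintuplet (5 notes) (five quintuplet eighths span one half) = 16; quarter = 8; a full eighth-note quintuplet (5 notes) (five quintuplet eighths span one half) = 16; dotted eighth = 6; dotted quarter note = 12; a full eighth-note quintuplet (5 notes) (five quintuplet eighths span one half) = 16; dotted sixteenth note = 3; eighth note = 4; sixteenth note = 2; sixteenth = 2.
Total: 8 + 12 + 16 + 8 + 16 + 6 + 12 + 16 + 3 + 4 + 2 + 2 = 105 thirty-second notes.

105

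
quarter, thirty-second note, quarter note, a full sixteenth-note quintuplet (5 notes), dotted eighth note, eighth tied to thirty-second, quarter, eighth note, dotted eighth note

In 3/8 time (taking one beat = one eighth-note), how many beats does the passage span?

13.5

One eighth-note beat = 4 thirty-second notes.
Working in thirty-second notes: quarter = 8; thirty-second note = 1; quarter note = 8; a full sixteenth-note quintuplet (5 notes) (five quintuplet sixteenths span one quarter) = 8; dotted eighth note = 6; eighth tied to thirty-second (eighth + thirty-second) = 5; quarter = 8; eighth note = 4; dotted eighth note = 6.
Adding: 8 + 1 + 8 + 8 + 6 + 5 + 8 + 4 + 6 = 54.
54 ÷ 4 = 13.5 beats.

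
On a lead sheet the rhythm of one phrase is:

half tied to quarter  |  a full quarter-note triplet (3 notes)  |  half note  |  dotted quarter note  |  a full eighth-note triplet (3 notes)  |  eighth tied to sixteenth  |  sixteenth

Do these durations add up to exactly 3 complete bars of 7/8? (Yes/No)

Yes

One bar of 7/8 = 14 sixteenth notes, so 3 bars = 42.
Working in sixteenth notes: half tied to quarter (half + quarter) = 12; a full quarter-note triplet (3 notes) (three triplet quarters span one half) = 8; half note = 8; dotted quarter note = 6; a full eighth-note triplet (3 notes) (three triplet eighths span one quarter) = 4; eighth tied to sixteenth (eighth + sixteenth) = 3; sixteenth = 1.
Altogether 12 + 8 + 8 + 6 + 4 + 3 + 1 = 42.
42 equals 42, so the answer is Yes.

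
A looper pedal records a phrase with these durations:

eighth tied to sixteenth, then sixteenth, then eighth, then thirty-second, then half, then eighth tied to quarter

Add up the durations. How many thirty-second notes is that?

In thirty-second notes: eighth tied to sixteenth (eighth + sixteenth) = 6; sixteenth = 2; eighth = 4; thirty-second = 1; half = 16; eighth tied to quarter (eighth + quarter) = 12.
Total: 6 + 2 + 4 + 1 + 16 + 12 = 41 thirty-second notes.

41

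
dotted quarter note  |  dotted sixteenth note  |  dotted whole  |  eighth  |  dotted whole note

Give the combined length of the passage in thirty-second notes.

115

In thirty-second notes: dotted quarter note = 12; dotted sixteenth note = 3; dotted whole = 48; eighth = 4; dotted whole note = 48.
Altogether 12 + 3 + 48 + 4 + 48 = 115 thirty-second notes.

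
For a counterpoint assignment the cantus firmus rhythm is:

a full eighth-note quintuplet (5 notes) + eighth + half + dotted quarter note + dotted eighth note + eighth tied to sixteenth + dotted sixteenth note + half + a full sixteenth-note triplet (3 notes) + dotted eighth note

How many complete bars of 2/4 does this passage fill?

5

One bar of 2/4 = 16 thirty-second notes.
Working in thirty-second notes: a full eighth-note quintuplet (5 notes) (five quintuplet eighths span one half) = 16; eighth = 4; half = 16; dotted quarter note = 12; dotted eighth note = 6; eighth tied to sixteenth (eighth + sixteenth) = 6; dotted sixteenth note = 3; half = 16; a full sixteenth-note triplet (3 notes) (three triplet sixteenths span one eighth) = 4; dotted eighth note = 6.
Altogether 16 + 4 + 16 + 12 + 6 + 6 + 3 + 16 + 4 + 6 = 89.
89 ÷ 16 = 5 complete bars with 9 left over.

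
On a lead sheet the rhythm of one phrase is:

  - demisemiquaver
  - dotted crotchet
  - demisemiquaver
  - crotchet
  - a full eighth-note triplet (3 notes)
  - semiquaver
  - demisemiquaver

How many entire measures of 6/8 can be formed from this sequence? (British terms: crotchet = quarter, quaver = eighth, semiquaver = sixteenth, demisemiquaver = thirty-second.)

One bar of 6/8 = 24 thirty-second notes.
In thirty-second notes: demisemiquaver = 1; dotted crotchet = 12; demisemiquaver = 1; crotchet = 8; a full eighth-note triplet (3 notes) (three triplet eighths span one quarter) = 8; semiquaver = 2; demisemiquaver = 1.
Total: 1 + 12 + 1 + 8 + 8 + 2 + 1 = 33.
33 ÷ 24 = 1 complete bar with 9 left over.

1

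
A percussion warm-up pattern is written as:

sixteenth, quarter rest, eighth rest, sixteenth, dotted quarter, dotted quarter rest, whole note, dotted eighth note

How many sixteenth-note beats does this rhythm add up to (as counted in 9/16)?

39

One sixteenth-note beat = 2 thirty-second notes.
Express everything in thirty-second notes: sixteenth = 2; quarter rest = 8; eighth rest = 4; sixteenth = 2; dotted quarter = 12; dotted quarter rest = 12; whole note = 32; dotted eighth note = 6.
Sum: 2 + 8 + 4 + 2 + 12 + 12 + 32 + 6 = 78.
78 ÷ 2 = 39 beats.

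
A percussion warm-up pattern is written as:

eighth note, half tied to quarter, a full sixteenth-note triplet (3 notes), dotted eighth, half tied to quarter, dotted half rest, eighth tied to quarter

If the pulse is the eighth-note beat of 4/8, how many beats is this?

24.5

One eighth-note beat = 2 sixteenth notes.
Express everything in sixteenth notes: eighth note = 2; half tied to quarter (half + quarter) = 12; a full sixteenth-note triplet (3 notes) (three triplet sixteenths span one eighth) = 2; dotted eighth = 3; half tied to quarter (half + quarter) = 12; dotted half rest = 12; eighth tied to quarter (eighth + quarter) = 6.
Adding: 2 + 12 + 2 + 3 + 12 + 12 + 6 = 49.
49 ÷ 2 = 24.5 beats.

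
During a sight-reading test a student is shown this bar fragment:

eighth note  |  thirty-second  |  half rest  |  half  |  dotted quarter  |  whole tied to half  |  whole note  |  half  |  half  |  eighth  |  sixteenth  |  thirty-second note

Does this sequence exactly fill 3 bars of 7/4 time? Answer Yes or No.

Yes

One bar of 7/4 = 56 thirty-second notes, so 3 bars = 168.
Working in thirty-second notes: eighth note = 4; thirty-second = 1; half rest = 16; half = 16; dotted quarter = 12; whole tied to half (whole + half) = 48; whole note = 32; half = 16; half = 16; eighth = 4; sixteenth = 2; thirty-second note = 1.
Sum: 4 + 1 + 16 + 16 + 12 + 48 + 32 + 16 + 16 + 4 + 2 + 1 = 168.
168 equals 168, so the answer is Yes.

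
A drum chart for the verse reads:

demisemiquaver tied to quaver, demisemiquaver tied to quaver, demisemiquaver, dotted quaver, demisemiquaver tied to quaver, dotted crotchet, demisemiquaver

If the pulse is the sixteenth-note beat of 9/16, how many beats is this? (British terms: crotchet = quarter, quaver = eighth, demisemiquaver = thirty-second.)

17.5

One sixteenth-note beat = 2 thirty-second notes.
Express everything in thirty-second notes: demisemiquaver tied to quaver (demisemiquaver + quaver) = 5; demisemiquaver tied to quaver (demisemiquaver + quaver) = 5; demisemiquaver = 1; dotted quaver = 6; demisemiquaver tied to quaver (demisemiquaver + quaver) = 5; dotted crotchet = 12; demisemiquaver = 1.
Adding: 5 + 5 + 1 + 6 + 5 + 12 + 1 = 35.
35 ÷ 2 = 17.5 beats.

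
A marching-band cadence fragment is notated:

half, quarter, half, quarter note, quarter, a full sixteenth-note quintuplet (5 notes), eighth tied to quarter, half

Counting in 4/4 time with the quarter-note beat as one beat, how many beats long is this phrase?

One quarter-note beat = 2 eighth notes.
In eighth notes: half = 4; quarter = 2; half = 4; quarter note = 2; quarter = 2; a full sixteenth-note quintuplet (5 notes) (five quintuplet sixteenths span one quarter) = 2; eighth tied to quarter (eighth + quarter) = 3; half = 4.
Adding: 4 + 2 + 4 + 2 + 2 + 2 + 3 + 4 = 23.
23 ÷ 2 = 11.5 beats.

11.5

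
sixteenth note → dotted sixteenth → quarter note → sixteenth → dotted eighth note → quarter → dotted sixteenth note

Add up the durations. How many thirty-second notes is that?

Working in thirty-second notes: sixteenth note = 2; dotted sixteenth = 3; quarter note = 8; sixteenth = 2; dotted eighth note = 6; quarter = 8; dotted sixteenth note = 3.
Sum: 2 + 3 + 8 + 2 + 6 + 8 + 3 = 32 thirty-second notes.

32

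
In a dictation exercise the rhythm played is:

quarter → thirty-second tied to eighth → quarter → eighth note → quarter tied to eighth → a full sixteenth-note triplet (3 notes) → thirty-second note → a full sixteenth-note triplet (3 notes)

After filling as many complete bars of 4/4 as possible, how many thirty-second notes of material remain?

14

One bar of 4/4 = 32 thirty-second notes.
Working in thirty-second notes: quarter = 8; thirty-second tied to eighth (thirty-second + eighth) = 5; quarter = 8; eighth note = 4; quarter tied to eighth (quarter + eighth) = 12; a full sixteenth-note triplet (3 notes) (three triplet sixteenths span one eighth) = 4; thirty-second note = 1; a full sixteenth-note triplet (3 notes) (three triplet sixteenths span one eighth) = 4.
Adding: 8 + 5 + 8 + 4 + 12 + 4 + 1 + 4 = 46.
46 ÷ 32 = 1 complete bar with 14 thirty-second notes remaining.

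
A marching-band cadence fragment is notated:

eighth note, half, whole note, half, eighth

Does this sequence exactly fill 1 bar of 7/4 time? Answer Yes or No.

No

One bar of 7/4 = 14 eighth notes.
Working in eighth notes: eighth note = 1; half = 4; whole note = 8; half = 4; eighth = 1.
Total: 1 + 4 + 8 + 4 + 1 = 18.
18 exceeds 14, so the answer is No.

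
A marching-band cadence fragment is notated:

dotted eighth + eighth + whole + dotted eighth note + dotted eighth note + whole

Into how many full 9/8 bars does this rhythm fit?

One bar of 9/8 = 18 sixteenth notes.
Each duration in sixteenth notes: dotted eighth = 3; eighth = 2; whole = 16; dotted eighth note = 3; dotted eighth note = 3; whole = 16.
Adding: 3 + 2 + 16 + 3 + 3 + 16 = 43.
43 ÷ 18 = 2 complete bars with 7 left over.

2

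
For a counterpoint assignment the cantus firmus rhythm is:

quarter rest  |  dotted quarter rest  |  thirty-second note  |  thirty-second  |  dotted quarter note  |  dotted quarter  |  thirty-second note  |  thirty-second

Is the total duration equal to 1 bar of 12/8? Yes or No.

One bar of 12/8 = 48 thirty-second notes.
Working in thirty-second notes: quarter rest = 8; dotted quarter rest = 12; thirty-second note = 1; thirty-second = 1; dotted quarter note = 12; dotted quarter = 12; thirty-second note = 1; thirty-second = 1.
Adding: 8 + 12 + 1 + 1 + 12 + 12 + 1 + 1 = 48.
48 equals 48, so the answer is Yes.

Yes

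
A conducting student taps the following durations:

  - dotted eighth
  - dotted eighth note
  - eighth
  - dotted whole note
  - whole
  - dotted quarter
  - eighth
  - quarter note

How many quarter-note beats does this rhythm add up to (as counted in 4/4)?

15

One quarter-note beat = 4 sixteenth notes.
Express everything in sixteenth notes: dotted eighth = 3; dotted eighth note = 3; eighth = 2; dotted whole note = 24; whole = 16; dotted quarter = 6; eighth = 2; quarter note = 4.
Altogether 3 + 3 + 2 + 24 + 16 + 6 + 2 + 4 = 60.
60 ÷ 4 = 15 beats.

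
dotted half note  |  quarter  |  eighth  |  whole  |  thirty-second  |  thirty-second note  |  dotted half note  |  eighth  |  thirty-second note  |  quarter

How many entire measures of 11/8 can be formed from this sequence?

2

One bar of 11/8 = 44 thirty-second notes.
Working in thirty-second notes: dotted half note = 24; quarter = 8; eighth = 4; whole = 32; thirty-second = 1; thirty-second note = 1; dotted half note = 24; eighth = 4; thirty-second note = 1; quarter = 8.
Altogether 24 + 8 + 4 + 32 + 1 + 1 + 24 + 4 + 1 + 8 = 107.
107 ÷ 44 = 2 complete bars with 19 left over.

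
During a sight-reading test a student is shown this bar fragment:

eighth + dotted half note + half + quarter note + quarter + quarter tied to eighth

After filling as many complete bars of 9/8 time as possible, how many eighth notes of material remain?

0

One bar of 9/8 = 9 eighth notes.
In eighth notes: eighth = 1; dotted half note = 6; half = 4; quarter note = 2; quarter = 2; quarter tied to eighth (quarter + eighth) = 3.
Altogether 1 + 6 + 4 + 2 + 2 + 3 = 18.
18 ÷ 9 = 2 complete bars with 0 eighth notes remaining.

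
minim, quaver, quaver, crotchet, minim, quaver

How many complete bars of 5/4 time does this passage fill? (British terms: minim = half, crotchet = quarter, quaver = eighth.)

1

One bar of 5/4 = 10 eighth notes.
Express everything in eighth notes: minim = 4; quaver = 1; quaver = 1; crotchet = 2; minim = 4; quaver = 1.
Sum: 4 + 1 + 1 + 2 + 4 + 1 = 13.
13 ÷ 10 = 1 complete bar with 3 left over.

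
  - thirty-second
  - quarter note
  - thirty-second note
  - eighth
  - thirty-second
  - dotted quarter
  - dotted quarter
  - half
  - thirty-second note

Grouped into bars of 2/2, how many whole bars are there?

1

One bar of 2/2 = 32 thirty-second notes.
Working in thirty-second notes: thirty-second = 1; quarter note = 8; thirty-second note = 1; eighth = 4; thirty-second = 1; dotted quarter = 12; dotted quarter = 12; half = 16; thirty-second note = 1.
Adding: 1 + 8 + 1 + 4 + 1 + 12 + 12 + 16 + 1 = 56.
56 ÷ 32 = 1 complete bar with 24 left over.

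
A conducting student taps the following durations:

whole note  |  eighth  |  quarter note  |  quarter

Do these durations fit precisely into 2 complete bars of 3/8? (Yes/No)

No

One bar of 3/8 = 3 eighth notes, so 2 bars = 6.
Express everything in eighth notes: whole note = 8; eighth = 1; quarter note = 2; quarter = 2.
Adding: 8 + 1 + 2 + 2 = 13.
13 exceeds 6, so the answer is No.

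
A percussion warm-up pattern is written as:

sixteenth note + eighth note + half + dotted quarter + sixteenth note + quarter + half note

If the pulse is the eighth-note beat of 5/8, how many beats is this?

15

One eighth-note beat = 2 sixteenth notes.
Convert each value to sixteenth notes: sixteenth note = 1; eighth note = 2; half = 8; dotted quarter = 6; sixteenth note = 1; quarter = 4; half note = 8.
Sum: 1 + 2 + 8 + 6 + 1 + 4 + 8 = 30.
30 ÷ 2 = 15 beats.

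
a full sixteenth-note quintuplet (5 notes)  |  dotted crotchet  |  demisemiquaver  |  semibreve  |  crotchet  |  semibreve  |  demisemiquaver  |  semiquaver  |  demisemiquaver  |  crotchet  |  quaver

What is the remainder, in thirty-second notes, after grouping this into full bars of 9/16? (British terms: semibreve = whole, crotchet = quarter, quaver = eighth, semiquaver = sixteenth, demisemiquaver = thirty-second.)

One bar of 9/16 = 18 thirty-second notes.
Express everything in thirty-second notes: a full sixteenth-note quintuplet (5 notes) (five quintuplet sixteenths span one quarter) = 8; dotted crotchet = 12; demisemiquaver = 1; semibreve = 32; crotchet = 8; semibreve = 32; demisemiquaver = 1; semiquaver = 2; demisemiquaver = 1; crotchet = 8; quaver = 4.
Sum: 8 + 12 + 1 + 32 + 8 + 32 + 1 + 2 + 1 + 8 + 4 = 109.
109 ÷ 18 = 6 complete bars with 1 thirty-second note remaining.

1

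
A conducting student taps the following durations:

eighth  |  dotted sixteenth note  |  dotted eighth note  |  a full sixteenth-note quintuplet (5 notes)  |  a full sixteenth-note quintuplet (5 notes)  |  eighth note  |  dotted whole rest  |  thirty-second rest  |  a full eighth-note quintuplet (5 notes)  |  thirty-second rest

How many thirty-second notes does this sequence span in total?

Convert each value to thirty-second notes: eighth = 4; dotted sixteenth note = 3; dotted eighth note = 6; a full sixteenth-note quintuplet (5 notes) (five quintuplet sixteenths span one quarter) = 8; a full sixteenth-note quintuplet (5 notes) (five quintuplet sixteenths span one quarter) = 8; eighth note = 4; dotted whole rest = 48; thirty-second rest = 1; a full eighth-note quintuplet (5 notes) (five quintuplet eighths span one half) = 16; thirty-second rest = 1.
Adding: 4 + 3 + 6 + 8 + 8 + 4 + 48 + 1 + 16 + 1 = 99 thirty-second notes.

99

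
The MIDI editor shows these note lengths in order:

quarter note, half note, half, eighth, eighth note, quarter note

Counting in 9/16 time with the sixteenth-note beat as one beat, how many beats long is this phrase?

One sixteenth-note beat = 2 thirty-second notes.
Convert each value to thirty-second notes: quarter note = 8; half note = 16; half = 16; eighth = 4; eighth note = 4; quarter note = 8.
Altogether 8 + 16 + 16 + 4 + 4 + 8 = 56.
56 ÷ 2 = 28 beats.

28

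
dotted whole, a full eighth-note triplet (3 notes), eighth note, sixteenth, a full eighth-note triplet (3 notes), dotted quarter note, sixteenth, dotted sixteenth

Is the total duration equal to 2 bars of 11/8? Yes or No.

No

One bar of 11/8 = 44 thirty-second notes, so 2 bars = 88.
In thirty-second notes: dotted whole = 48; a full eighth-note triplet (3 notes) (three triplet eighths span one quarter) = 8; eighth note = 4; sixteenth = 2; a full eighth-note triplet (3 notes) (three triplet eighths span one quarter) = 8; dotted quarter note = 12; sixteenth = 2; dotted sixteenth = 3.
Total: 48 + 8 + 4 + 2 + 8 + 12 + 2 + 3 = 87.
87 falls short of 88, so the answer is No.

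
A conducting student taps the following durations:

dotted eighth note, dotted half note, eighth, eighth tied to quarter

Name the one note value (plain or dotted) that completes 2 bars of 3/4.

2 bars of 3/4 = 24 sixteenth notes.
Express everything in sixteenth notes: dotted eighth note = 3; dotted half note = 12; eighth = 2; eighth tied to quarter (eighth + quarter) = 6.
Total: 3 + 12 + 2 + 6 = 23.
Remaining: 24 − 23 = 1 sixteenth note, which is a sixteenth note.

sixteenth note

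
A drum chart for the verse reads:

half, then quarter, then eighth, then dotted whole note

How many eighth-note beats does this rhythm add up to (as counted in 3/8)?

19

One eighth-note beat = 2 sixteenth notes.
Each duration in sixteenth notes: half = 8; quarter = 4; eighth = 2; dotted whole note = 24.
Total: 8 + 4 + 2 + 24 = 38.
38 ÷ 2 = 19 beats.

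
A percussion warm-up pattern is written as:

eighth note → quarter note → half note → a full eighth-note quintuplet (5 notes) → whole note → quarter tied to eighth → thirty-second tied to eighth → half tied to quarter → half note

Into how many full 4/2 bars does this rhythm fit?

2

One bar of 4/2 = 64 thirty-second notes.
Convert each value to thirty-second notes: eighth note = 4; quarter note = 8; half note = 16; a full eighth-note quintuplet (5 notes) (five quintuplet eighths span one half) = 16; whole note = 32; quarter tied to eighth (quarter + eighth) = 12; thirty-second tied to eighth (thirty-second + eighth) = 5; half tied to quarter (half + quarter) = 24; half note = 16.
Adding: 4 + 8 + 16 + 16 + 32 + 12 + 5 + 24 + 16 = 133.
133 ÷ 64 = 2 complete bars with 5 left over.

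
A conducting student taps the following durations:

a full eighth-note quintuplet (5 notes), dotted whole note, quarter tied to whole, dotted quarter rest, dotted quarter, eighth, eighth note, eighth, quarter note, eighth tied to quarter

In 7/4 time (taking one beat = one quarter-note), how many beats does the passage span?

One quarter-note beat = 2 eighth notes.
Express everything in eighth notes: a full eighth-note quintuplet (5 notes) (five quintuplet eighths span one half) = 4; dotted whole note = 12; quarter tied to whole (quarter + whole) = 10; dotted quarter rest = 3; dotted quarter = 3; eighth = 1; eighth note = 1; eighth = 1; quarter note = 2; eighth tied to quarter (eighth + quarter) = 3.
Altogether 4 + 12 + 10 + 3 + 3 + 1 + 1 + 1 + 2 + 3 = 40.
40 ÷ 2 = 20 beats.

20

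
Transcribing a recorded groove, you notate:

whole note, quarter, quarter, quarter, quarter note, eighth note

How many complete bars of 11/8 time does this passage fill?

One bar of 11/8 = 11 eighth notes.
Express everything in eighth notes: whole note = 8; quarter = 2; quarter = 2; quarter = 2; quarter note = 2; eighth note = 1.
Altogether 8 + 2 + 2 + 2 + 2 + 1 = 17.
17 ÷ 11 = 1 complete bar with 6 left over.

1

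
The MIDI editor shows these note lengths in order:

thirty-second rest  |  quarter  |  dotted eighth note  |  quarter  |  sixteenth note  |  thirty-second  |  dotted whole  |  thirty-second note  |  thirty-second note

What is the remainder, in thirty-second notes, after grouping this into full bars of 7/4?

One bar of 7/4 = 56 thirty-second notes.
Working in thirty-second notes: thirty-second rest = 1; quarter = 8; dotted eighth note = 6; quarter = 8; sixteenth note = 2; thirty-second = 1; dotted whole = 48; thirty-second note = 1; thirty-second note = 1.
Altogether 1 + 8 + 6 + 8 + 2 + 1 + 48 + 1 + 1 = 76.
76 ÷ 56 = 1 complete bar with 20 thirty-second notes remaining.

20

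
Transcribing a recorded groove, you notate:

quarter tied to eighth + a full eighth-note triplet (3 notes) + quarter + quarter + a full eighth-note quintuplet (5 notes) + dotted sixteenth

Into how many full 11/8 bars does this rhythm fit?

One bar of 11/8 = 44 thirty-second notes.
Express everything in thirty-second notes: quarter tied to eighth (quarter + eighth) = 12; a full eighth-note triplet (3 notes) (three triplet eighths span one quarter) = 8; quarter = 8; quarter = 8; a full eighth-note quintuplet (5 notes) (five quintuplet eighths span one half) = 16; dotted sixteenth = 3.
Altogether 12 + 8 + 8 + 8 + 16 + 3 = 55.
55 ÷ 44 = 1 complete bar with 11 left over.

1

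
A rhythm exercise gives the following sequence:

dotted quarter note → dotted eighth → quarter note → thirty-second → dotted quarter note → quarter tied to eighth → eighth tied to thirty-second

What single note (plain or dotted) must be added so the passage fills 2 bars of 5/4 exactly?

2 bars of 5/4 = 80 thirty-second notes.
Working in thirty-second notes: dotted quarter note = 12; dotted eighth = 6; quarter note = 8; thirty-second = 1; dotted quarter note = 12; quarter tied to eighth (quarter + eighth) = 12; eighth tied to thirty-second (eighth + thirty-second) = 5.
Total: 12 + 6 + 8 + 1 + 12 + 12 + 5 = 56.
Remaining: 80 − 56 = 24 thirty-second notes, which is a dotted half note.

dotted half note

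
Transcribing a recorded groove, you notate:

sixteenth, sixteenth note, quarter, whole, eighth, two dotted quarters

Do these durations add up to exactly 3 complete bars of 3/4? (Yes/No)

One bar of 3/4 = 12 sixteenth notes, so 3 bars = 36.
Each duration in sixteenth notes: sixteenth = 1; sixteenth note = 1; quarter = 4; whole = 16; eighth = 2; dotted quarter = 6; dotted quarter = 6.
Total: 1 + 1 + 4 + 16 + 2 + 6 + 6 = 36.
36 equals 36, so the answer is Yes.

Yes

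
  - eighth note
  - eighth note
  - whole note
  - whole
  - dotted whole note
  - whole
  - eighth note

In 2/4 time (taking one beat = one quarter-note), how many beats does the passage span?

One quarter-note beat = 2 eighth notes.
Working in eighth notes: eighth note = 1; eighth note = 1; whole note = 8; whole = 8; dotted whole note = 12; whole = 8; eighth note = 1.
Altogether 1 + 1 + 8 + 8 + 12 + 8 + 1 = 39.
39 ÷ 2 = 19.5 beats.

19.5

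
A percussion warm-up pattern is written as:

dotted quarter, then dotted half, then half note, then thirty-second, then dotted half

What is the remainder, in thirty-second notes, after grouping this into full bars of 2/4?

One bar of 2/4 = 16 thirty-second notes.
In thirty-second notes: dotted quarter = 12; dotted half = 24; half note = 16; thirty-second = 1; dotted half = 24.
Altogether 12 + 24 + 16 + 1 + 24 = 77.
77 ÷ 16 = 4 complete bars with 13 thirty-second notes remaining.

13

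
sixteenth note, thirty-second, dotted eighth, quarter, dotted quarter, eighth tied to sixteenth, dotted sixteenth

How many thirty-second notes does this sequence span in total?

In thirty-second notes: sixteenth note = 2; thirty-second = 1; dotted eighth = 6; quarter = 8; dotted quarter = 12; eighth tied to sixteenth (eighth + sixteenth) = 6; dotted sixteenth = 3.
Sum: 2 + 1 + 6 + 8 + 12 + 6 + 3 = 38 thirty-second notes.

38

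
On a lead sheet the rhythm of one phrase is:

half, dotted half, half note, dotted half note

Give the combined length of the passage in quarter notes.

Convert each value to quarter notes: half = 2; dotted half = 3; half note = 2; dotted half note = 3.
Sum: 2 + 3 + 2 + 3 = 10 quarter notes.

10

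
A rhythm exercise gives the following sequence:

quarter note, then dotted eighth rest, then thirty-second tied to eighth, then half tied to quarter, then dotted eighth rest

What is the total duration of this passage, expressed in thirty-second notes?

49

Working in thirty-second notes: quarter note = 8; dotted eighth rest = 6; thirty-second tied to eighth (thirty-second + eighth) = 5; half tied to quarter (half + quarter) = 24; dotted eighth rest = 6.
Total: 8 + 6 + 5 + 24 + 6 = 49 thirty-second notes.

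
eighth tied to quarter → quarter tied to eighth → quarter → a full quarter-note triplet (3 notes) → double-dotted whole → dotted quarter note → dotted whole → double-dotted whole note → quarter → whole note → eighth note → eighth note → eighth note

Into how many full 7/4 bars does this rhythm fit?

One bar of 7/4 = 14 eighth notes.
Each duration in eighth notes: eighth tied to quarter (eighth + quarter) = 3; quarter tied to eighth (quarter + eighth) = 3; quarter = 2; a full quarter-note triplet (3 notes) (three triplet quarters span one half) = 4; double-dotted whole = 14; dotted quarter note = 3; dotted whole = 12; double-dotted whole note = 14; quarter = 2; whole note = 8; eighth note = 1; eighth note = 1; eighth note = 1.
Altogether 3 + 3 + 2 + 4 + 14 + 3 + 12 + 14 + 2 + 8 + 1 + 1 + 1 = 68.
68 ÷ 14 = 4 complete bars with 12 left over.

4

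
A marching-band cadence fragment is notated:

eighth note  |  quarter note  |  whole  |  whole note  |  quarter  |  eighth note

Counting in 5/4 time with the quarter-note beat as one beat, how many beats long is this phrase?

One quarter-note beat = 2 eighth notes.
Working in eighth notes: eighth note = 1; quarter note = 2; whole = 8; whole note = 8; quarter = 2; eighth note = 1.
Adding: 1 + 2 + 8 + 8 + 2 + 1 = 22.
22 ÷ 2 = 11 beats.

11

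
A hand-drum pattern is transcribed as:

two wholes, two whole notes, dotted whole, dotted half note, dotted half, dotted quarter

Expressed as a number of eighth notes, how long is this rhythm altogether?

59

In eighth notes: whole = 8; whole = 8; whole note = 8; whole note = 8; dotted whole = 12; dotted half note = 6; dotted half = 6; dotted quarter = 3.
Adding: 8 + 8 + 8 + 8 + 12 + 6 + 6 + 3 = 59 eighth notes.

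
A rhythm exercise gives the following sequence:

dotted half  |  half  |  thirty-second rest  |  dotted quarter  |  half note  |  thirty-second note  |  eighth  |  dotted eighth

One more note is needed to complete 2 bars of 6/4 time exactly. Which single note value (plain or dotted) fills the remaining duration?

2 bars of 6/4 = 96 thirty-second notes.
Convert each value to thirty-second notes: dotted half = 24; half = 16; thirty-second rest = 1; dotted quarter = 12; half note = 16; thirty-second note = 1; eighth = 4; dotted eighth = 6.
Adding: 24 + 16 + 1 + 12 + 16 + 1 + 4 + 6 = 80.
Remaining: 96 − 80 = 16 thirty-second notes, which is a half note.

half note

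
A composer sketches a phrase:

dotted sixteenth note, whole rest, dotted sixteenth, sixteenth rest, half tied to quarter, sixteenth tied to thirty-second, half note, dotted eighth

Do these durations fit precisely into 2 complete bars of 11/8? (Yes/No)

No

One bar of 11/8 = 44 thirty-second notes, so 2 bars = 88.
Convert each value to thirty-second notes: dotted sixteenth note = 3; whole rest = 32; dotted sixteenth = 3; sixteenth rest = 2; half tied to quarter (half + quarter) = 24; sixteenth tied to thirty-second (sixteenth + thirty-second) = 3; half note = 16; dotted eighth = 6.
Sum: 3 + 32 + 3 + 2 + 24 + 3 + 16 + 6 = 89.
89 exceeds 88, so the answer is No.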